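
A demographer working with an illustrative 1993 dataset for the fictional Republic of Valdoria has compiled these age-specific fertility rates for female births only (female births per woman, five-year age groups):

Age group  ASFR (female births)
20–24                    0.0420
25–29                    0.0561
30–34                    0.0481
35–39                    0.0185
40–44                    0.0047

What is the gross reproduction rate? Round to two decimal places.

0.85

Sum of female ASFRs = 0.0420 + 0.0561 + 0.0481 + 0.0185 + 0.0047 = 0.1694
GRR = 5 × 0.1694 = 0.847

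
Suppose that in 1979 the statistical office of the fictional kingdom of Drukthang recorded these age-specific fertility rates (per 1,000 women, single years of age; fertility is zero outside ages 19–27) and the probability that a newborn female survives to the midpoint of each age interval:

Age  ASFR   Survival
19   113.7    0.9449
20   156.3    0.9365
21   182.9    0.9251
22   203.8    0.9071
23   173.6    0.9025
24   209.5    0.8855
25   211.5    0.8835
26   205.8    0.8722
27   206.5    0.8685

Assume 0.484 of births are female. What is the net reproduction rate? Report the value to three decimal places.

0.724

Proportion female at birth = 0.484.
Survival-weighted fertility by age (1·fₓ·Sₓ):
  19: 1 × 113.7/1000 × 0.9449 = 0.10744
  20: 1 × 156.3/1000 × 0.9365 = 0.14637
  21: 1 × 182.9/1000 × 0.9251 = 0.16920
  22: 1 × 203.8/1000 × 0.9071 = 0.18487
  23: 1 × 173.6/1000 × 0.9025 = 0.15667
  24: 1 × 209.5/1000 × 0.8855 = 0.18551
  25: 1 × 211.5/1000 × 0.8835 = 0.18686
  26: 1 × 205.8/1000 × 0.8722 = 0.17950
  27: 1 × 206.5/1000 × 0.8685 = 0.17935
Sum = 1.49577
NRR = 0.484 × 1.49577 = 0.72395
With NRR below 1 the population is below replacement fertility.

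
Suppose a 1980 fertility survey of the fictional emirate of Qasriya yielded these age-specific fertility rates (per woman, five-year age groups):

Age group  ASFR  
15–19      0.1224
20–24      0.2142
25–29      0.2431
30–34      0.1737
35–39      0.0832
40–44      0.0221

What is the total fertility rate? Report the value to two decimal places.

Sum of ASFRs = 0.1224 + 0.2142 + 0.2431 + 0.1737 + 0.0832 + 0.0221 = 0.8587
TFR = 5 × 0.8587 = 4.2935

4.29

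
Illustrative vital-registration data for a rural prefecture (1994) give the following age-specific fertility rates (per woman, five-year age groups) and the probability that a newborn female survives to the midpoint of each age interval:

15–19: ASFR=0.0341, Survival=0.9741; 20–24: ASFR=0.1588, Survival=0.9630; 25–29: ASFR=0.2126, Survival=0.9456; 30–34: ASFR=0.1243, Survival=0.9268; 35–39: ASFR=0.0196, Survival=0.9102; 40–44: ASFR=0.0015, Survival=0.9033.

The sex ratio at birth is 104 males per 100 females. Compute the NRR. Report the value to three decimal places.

1.278

Proportion female at birth = 100 / (100 + 104) = 0.49020.
Each age group contributes 5 × ASFR × survival:
  15–19: 5 × 0.0341 × 0.9741 = 0.16608
  20–24: 5 × 0.1588 × 0.9630 = 0.76462
  25–29: 5 × 0.2126 × 0.9456 = 1.00517
  30–34: 5 × 0.1243 × 0.9268 = 0.57601
  35–39: 5 × 0.0196 × 0.9102 = 0.08920
  40–44: 5 × 0.0015 × 0.9033 = 0.00677
Sum = 2.60785
NRR = 0.49020 × 2.60785 = 1.27837
NRR > 1, so each generation more than replaces itself.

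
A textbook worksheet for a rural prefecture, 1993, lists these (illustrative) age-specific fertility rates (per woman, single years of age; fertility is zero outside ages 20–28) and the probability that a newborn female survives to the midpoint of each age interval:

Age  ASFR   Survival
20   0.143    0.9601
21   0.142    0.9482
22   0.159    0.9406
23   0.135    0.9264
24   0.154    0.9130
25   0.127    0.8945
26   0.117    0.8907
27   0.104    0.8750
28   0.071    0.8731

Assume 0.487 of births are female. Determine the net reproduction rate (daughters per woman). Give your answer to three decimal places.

Proportion female at birth = 0.487.
Each age group contributes 1 × ASFR × survival:
  20: 1 × 0.143 × 0.9601 = 0.13729
  21: 1 × 0.142 × 0.9482 = 0.13464
  22: 1 × 0.159 × 0.9406 = 0.14956
  23: 1 × 0.135 × 0.9264 = 0.12506
  24: 1 × 0.154 × 0.9130 = 0.14060
  25: 1 × 0.127 × 0.8945 = 0.11360
  26: 1 × 0.117 × 0.8907 = 0.10421
  27: 1 × 0.104 × 0.8750 = 0.09100
  28: 1 × 0.071 × 0.8731 = 0.06199
Sum = 1.05795
NRR = 0.487 × 1.05795 = 0.51522
NRR < 1, so the cohort does not fully replace itself.

0.515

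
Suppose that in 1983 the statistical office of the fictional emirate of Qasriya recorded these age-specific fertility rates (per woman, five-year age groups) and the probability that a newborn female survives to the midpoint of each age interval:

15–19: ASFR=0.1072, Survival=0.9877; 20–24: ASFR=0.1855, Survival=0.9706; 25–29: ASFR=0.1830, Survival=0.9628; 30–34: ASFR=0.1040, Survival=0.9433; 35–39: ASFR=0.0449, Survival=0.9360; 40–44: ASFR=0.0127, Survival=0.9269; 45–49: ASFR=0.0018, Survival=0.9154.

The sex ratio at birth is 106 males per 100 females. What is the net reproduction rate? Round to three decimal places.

1.494

Proportion female at birth = 100 / (100 + 106) = 0.48544.
Per-age-group product (5 × ASFR × survival probability):
  15–19: 5 × 0.1072 × 0.9877 = 0.52941
  20–24: 5 × 0.1855 × 0.9706 = 0.90023
  25–29: 5 × 0.1830 × 0.9628 = 0.88096
  30–34: 5 × 0.1040 × 0.9433 = 0.49052
  35–39: 5 × 0.0449 × 0.9360 = 0.21013
  40–44: 5 × 0.0127 × 0.9269 = 0.05886
  45–49: 5 × 0.0018 × 0.9154 = 0.00824
Sum = 3.07835
NRR = 0.48544 × 3.07835 = 1.49435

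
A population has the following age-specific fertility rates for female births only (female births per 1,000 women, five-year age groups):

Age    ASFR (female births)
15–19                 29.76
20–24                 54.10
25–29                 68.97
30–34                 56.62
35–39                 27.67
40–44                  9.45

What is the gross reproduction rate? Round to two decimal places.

Sum of female ASFRs = 29.76 + 54.10 + 68.97 + 56.62 + 27.67 + 9.45 = 246.57
GRR = 5 × 246.57 / 1000 = 1.23285

1.23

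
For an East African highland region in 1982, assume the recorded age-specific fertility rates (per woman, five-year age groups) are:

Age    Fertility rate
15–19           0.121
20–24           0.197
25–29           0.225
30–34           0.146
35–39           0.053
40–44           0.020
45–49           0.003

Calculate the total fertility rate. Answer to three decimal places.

3.825

Sum of ASFRs = 0.121 + 0.197 + 0.225 + 0.146 + 0.053 + 0.020 + 0.003 = 0.765
TFR = 5 × 0.765 = 3.825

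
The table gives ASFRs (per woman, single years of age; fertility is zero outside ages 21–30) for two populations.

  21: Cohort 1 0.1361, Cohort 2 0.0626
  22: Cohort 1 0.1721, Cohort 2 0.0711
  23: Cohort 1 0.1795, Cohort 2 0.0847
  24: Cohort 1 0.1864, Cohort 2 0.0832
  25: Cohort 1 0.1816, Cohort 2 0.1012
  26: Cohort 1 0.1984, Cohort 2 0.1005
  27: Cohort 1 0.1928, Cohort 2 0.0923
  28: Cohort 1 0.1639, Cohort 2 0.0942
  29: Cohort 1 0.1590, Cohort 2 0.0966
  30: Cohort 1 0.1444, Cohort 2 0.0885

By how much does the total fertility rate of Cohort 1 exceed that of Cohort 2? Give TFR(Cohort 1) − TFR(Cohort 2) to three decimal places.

0.839

Cohort 1:
  Sum of ASFRs = 0.1361 + 0.1721 + 0.1795 + 0.1864 + 0.1816 + 0.1984 + 0.1928 + 0.1639 + 0.1590 + 0.1444 = 1.7142
  TFR = 1.7142
Cohort 2:
  Sum of ASFRs = 0.0626 + 0.0711 + 0.0847 + 0.0832 + 0.1012 + 0.1005 + 0.0923 + 0.0942 + 0.0966 + 0.0885 = 0.8749
  TFR = 0.8749
Difference = 1.7142 − 0.8749 = 0.8393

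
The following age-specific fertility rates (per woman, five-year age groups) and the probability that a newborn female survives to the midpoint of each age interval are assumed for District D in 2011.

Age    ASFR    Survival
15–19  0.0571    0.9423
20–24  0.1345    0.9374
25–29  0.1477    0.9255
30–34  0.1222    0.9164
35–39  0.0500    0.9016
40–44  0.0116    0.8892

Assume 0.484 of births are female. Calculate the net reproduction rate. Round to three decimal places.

1.171

Proportion female at birth = 0.484.
Each age group contributes 5 × ASFR × survival:
  15–19: 5 × 0.0571 × 0.9423 = 0.26903
  20–24: 5 × 0.1345 × 0.9374 = 0.63040
  25–29: 5 × 0.1477 × 0.9255 = 0.68348
  30–34: 5 × 0.1222 × 0.9164 = 0.55992
  35–39: 5 × 0.0500 × 0.9016 = 0.22540
  40–44: 5 × 0.0116 × 0.8892 = 0.05157
Sum = 2.41980
NRR = 0.484 × 2.41980 = 1.17118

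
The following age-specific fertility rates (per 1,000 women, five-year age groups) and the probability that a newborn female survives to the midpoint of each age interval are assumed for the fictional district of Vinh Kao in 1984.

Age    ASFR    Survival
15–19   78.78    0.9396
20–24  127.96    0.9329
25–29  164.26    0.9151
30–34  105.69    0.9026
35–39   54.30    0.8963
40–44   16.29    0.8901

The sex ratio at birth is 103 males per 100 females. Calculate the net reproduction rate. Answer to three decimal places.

1.237

Proportion female at birth = 100 / (100 + 103) = 0.49261.
Each age group contributes 5 × ASFR × survival:
  15–19: 5 × 78.78/1000 × 0.9396 = 0.37011
  20–24: 5 × 127.96/1000 × 0.9329 = 0.59687
  25–29: 5 × 164.26/1000 × 0.9151 = 0.75157
  30–34: 5 × 105.69/1000 × 0.9026 = 0.47698
  35–39: 5 × 54.30/1000 × 0.8963 = 0.24335
  40–44: 5 × 16.29/1000 × 0.8901 = 0.07250
Sum = 2.51138
NRR = 0.49261 × 2.51138 = 1.23713
With NRR above 1 the population is above replacement fertility.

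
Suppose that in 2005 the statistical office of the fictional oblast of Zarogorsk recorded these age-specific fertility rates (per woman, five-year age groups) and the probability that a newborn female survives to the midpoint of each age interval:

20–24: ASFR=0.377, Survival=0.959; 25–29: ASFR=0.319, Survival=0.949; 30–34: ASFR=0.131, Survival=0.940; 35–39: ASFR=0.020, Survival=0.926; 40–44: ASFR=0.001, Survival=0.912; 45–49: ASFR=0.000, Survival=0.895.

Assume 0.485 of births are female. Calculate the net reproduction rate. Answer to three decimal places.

Proportion female at birth = 0.485.
Per-age-group product (5 × ASFR × survival probability):
  20–24: 5 × 0.377 × 0.959 = 1.80772
  25–29: 5 × 0.319 × 0.949 = 1.51366
  30–34: 5 × 0.131 × 0.940 = 0.61570
  35–39: 5 × 0.020 × 0.926 = 0.09260
  40–44: 5 × 0.001 × 0.912 = 0.00456
  45–49: 5 × 0.000 × 0.895 = 0.00000
Sum = 4.03424
NRR = 0.485 × 4.03424 = 1.95661

1.957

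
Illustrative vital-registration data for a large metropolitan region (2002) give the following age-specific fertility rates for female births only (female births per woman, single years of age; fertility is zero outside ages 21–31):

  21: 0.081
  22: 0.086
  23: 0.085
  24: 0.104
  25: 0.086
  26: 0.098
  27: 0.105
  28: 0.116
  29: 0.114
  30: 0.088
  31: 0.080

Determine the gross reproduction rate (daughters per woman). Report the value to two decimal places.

Sum of female ASFRs = 0.081 + 0.086 + 0.085 + 0.104 + 0.086 + 0.098 + 0.105 + 0.116 + 0.114 + 0.088 + 0.080 = 1.043
GRR = 1.043

1.04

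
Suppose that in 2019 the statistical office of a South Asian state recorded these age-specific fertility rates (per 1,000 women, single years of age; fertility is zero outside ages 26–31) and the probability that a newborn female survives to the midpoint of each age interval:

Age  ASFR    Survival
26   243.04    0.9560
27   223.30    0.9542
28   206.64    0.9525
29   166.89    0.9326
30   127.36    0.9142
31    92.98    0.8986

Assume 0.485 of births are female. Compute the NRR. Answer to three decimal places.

Proportion female at birth = 0.485.
Weighting each age-specific rate by interval width and survival:
  26: 1 × 243.04/1000 × 0.9560 = 0.23235
  27: 1 × 223.30/1000 × 0.9542 = 0.21307
  28: 1 × 206.64/1000 × 0.9525 = 0.19682
  29: 1 × 166.89/1000 × 0.9326 = 0.15564
  30: 1 × 127.36/1000 × 0.9142 = 0.11643
  31: 1 × 92.98/1000 × 0.8986 = 0.08355
Sum = 0.99786
NRR = 0.485 × 0.99786 = 0.48396
With NRR below 1 the population is below replacement fertility.

0.484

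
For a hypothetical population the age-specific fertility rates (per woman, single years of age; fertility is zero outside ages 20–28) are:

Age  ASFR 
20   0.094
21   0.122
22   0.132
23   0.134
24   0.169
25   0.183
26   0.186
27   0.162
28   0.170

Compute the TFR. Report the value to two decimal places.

Sum of ASFRs = 0.094 + 0.122 + 0.132 + 0.134 + 0.169 + 0.183 + 0.186 + 0.162 + 0.170 = 1.352
TFR = 1.352

1.35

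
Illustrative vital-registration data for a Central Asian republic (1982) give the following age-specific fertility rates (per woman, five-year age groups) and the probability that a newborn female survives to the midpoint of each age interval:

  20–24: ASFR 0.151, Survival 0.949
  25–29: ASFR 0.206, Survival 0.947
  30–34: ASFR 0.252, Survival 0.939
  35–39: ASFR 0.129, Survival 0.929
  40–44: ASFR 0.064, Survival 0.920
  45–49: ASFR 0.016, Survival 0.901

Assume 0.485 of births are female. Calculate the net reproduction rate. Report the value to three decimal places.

Proportion female at birth = 0.485.
Per-age-group product (5 × ASFR × survival probability):
  20–24: 5 × 0.151 × 0.949 = 0.71650
  25–29: 5 × 0.206 × 0.947 = 0.97541
  30–34: 5 × 0.252 × 0.939 = 1.18314
  35–39: 5 × 0.129 × 0.929 = 0.59921
  40–44: 5 × 0.064 × 0.920 = 0.29440
  45–49: 5 × 0.016 × 0.901 = 0.07208
Sum = 3.84074
NRR = 0.485 × 3.84074 = 1.86276
NRR > 1, so each generation more than replaces itself.

1.863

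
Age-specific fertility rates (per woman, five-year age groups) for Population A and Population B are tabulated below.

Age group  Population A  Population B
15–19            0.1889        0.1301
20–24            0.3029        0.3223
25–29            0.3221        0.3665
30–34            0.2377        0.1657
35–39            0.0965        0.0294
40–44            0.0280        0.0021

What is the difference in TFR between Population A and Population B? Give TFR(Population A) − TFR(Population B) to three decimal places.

0.800

Population A:
  Sum of ASFRs = 0.1889 + 0.3029 + 0.3221 + 0.2377 + 0.0965 + 0.0280 = 1.1761
  TFR = 5 × 1.1761 = 5.8805
Population B:
  Sum of ASFRs = 0.1301 + 0.3223 + 0.3665 + 0.1657 + 0.0294 + 0.0021 = 1.0161
  TFR = 5 × 1.0161 = 5.0805
Difference = 5.8805 − 5.0805 = 0.8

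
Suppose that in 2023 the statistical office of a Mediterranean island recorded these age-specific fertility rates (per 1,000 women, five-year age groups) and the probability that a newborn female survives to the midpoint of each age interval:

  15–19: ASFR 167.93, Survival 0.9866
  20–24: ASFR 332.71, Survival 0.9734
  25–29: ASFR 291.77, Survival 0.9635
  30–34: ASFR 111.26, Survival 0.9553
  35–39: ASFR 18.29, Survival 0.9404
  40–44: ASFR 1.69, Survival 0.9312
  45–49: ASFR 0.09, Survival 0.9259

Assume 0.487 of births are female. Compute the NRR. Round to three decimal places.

Proportion female at birth = 0.487.
Survival-weighted fertility by age (5·fₓ·Sₓ):
  15–19: 5 × 167.93/1000 × 0.9866 = 0.82840
  20–24: 5 × 332.71/1000 × 0.9734 = 1.61930
  25–29: 5 × 291.77/1000 × 0.9635 = 1.40560
  30–34: 5 × 111.26/1000 × 0.9553 = 0.53143
  35–39: 5 × 18.29/1000 × 0.9404 = 0.08600
  40–44: 5 × 1.69/1000 × 0.9312 = 0.00787
  45–49: 5 × 0.09/1000 × 0.9259 = 0.00042
Sum = 4.47902
NRR = 0.487 × 4.47902 = 2.18128
NRR > 1, so each generation more than replaces itself.

2.181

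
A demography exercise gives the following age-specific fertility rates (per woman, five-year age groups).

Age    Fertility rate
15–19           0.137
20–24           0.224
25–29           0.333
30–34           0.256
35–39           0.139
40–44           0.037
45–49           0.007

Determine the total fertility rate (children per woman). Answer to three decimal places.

5.665

Sum of ASFRs = 0.137 + 0.224 + 0.333 + 0.256 + 0.139 + 0.037 + 0.007 = 1.133
TFR = 5 × 1.133 = 5.665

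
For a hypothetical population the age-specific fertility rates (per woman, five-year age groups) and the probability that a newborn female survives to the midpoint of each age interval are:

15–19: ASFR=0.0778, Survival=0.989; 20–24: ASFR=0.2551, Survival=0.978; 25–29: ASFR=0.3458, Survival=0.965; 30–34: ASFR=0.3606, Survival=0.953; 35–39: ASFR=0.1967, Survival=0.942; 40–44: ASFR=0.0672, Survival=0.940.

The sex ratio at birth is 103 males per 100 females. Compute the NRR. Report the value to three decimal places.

Proportion female at birth = 100 / (100 + 103) = 0.49261.
Each age group contributes 5 × ASFR × survival:
  15–19: 5 × 0.0778 × 0.989 = 0.38472
  20–24: 5 × 0.2551 × 0.978 = 1.24744
  25–29: 5 × 0.3458 × 0.965 = 1.66849
  30–34: 5 × 0.3606 × 0.953 = 1.71826
  35–39: 5 × 0.1967 × 0.942 = 0.92646
  40–44: 5 × 0.0672 × 0.940 = 0.31584
Sum = 6.26121
NRR = 0.49261 × 6.26121 = 3.08433
NRR > 1, so each generation more than replaces itself.

3.084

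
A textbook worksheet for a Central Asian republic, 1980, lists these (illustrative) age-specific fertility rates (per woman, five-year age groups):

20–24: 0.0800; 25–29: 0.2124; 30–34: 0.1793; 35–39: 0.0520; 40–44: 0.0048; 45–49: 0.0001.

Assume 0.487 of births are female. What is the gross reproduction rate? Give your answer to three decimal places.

Proportion female at birth = 0.487.
Sum of ASFRs = 0.0800 + 0.2124 + 0.1793 + 0.0520 + 0.0048 + 0.0001 = 0.5286
TFR = 5 × 0.5286 = 2.643
GRR = 0.487 × 2.643 = 1.28714

1.287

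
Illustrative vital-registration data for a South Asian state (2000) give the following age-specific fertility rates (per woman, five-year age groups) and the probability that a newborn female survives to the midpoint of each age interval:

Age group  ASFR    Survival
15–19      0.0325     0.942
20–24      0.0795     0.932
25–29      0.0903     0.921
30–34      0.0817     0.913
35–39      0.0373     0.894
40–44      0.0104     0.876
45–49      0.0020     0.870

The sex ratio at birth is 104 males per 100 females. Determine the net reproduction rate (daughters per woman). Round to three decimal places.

0.752

Proportion female at birth = 100 / (100 + 104) = 0.49020.
Weighting each age-specific rate by interval width and survival:
  15–19: 5 × 0.0325 × 0.942 = 0.15308
  20–24: 5 × 0.0795 × 0.932 = 0.37047
  25–29: 5 × 0.0903 × 0.921 = 0.41583
  30–34: 5 × 0.0817 × 0.913 = 0.37296
  35–39: 5 × 0.0373 × 0.894 = 0.16673
  40–44: 5 × 0.0104 × 0.876 = 0.04555
  45–49: 5 × 0.0020 × 0.870 = 0.00870
Sum = 1.53332
NRR = 0.49020 × 1.53332 = 0.75163
An NRR under 1 implies long-run decline under these rates.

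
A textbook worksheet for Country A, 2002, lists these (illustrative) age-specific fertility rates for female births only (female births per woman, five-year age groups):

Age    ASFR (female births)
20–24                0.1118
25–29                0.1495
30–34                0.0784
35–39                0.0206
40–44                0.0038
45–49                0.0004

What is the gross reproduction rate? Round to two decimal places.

Sum of female ASFRs = 0.1118 + 0.1495 + 0.0784 + 0.0206 + 0.0038 + 0.0004 = 0.3645
GRR = 5 × 0.3645 = 1.8225

1.82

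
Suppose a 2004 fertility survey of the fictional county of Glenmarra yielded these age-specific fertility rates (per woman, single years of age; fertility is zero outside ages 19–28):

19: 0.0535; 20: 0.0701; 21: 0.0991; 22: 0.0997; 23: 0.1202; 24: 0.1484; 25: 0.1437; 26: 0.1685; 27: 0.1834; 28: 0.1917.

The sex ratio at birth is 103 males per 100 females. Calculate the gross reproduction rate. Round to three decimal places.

0.630

Proportion female at birth = 100 / (100 + 103) = 0.49261.
Sum of ASFRs = 0.0535 + 0.0701 + 0.0991 + 0.0997 + 0.1202 + 0.1484 + 0.1437 + 0.1685 + 0.1834 + 0.1917 = 1.2783
TFR = 1.2783
GRR = 0.49261 × 1.2783 = 0.62970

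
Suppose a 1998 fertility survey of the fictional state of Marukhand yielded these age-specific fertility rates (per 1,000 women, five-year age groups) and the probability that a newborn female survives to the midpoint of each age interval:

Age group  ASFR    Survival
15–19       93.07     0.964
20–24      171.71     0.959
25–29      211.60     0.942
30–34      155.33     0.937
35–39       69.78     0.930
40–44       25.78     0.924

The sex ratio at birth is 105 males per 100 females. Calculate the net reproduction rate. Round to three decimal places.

1.678

Proportion female at birth = 100 / (100 + 105) = 0.48780.
Each age group contributes 5 × ASFR × survival:
  15–19: 5 × 93.07/1000 × 0.964 = 0.44860
  20–24: 5 × 171.71/1000 × 0.959 = 0.82335
  25–29: 5 × 211.60/1000 × 0.942 = 0.99664
  30–34: 5 × 155.33/1000 × 0.937 = 0.72772
  35–39: 5 × 69.78/1000 × 0.930 = 0.32448
  40–44: 5 × 25.78/1000 × 0.924 = 0.11910
Sum = 3.43989
NRR = 0.48780 × 3.43989 = 1.67798
With NRR above 1 the population is above replacement fertility.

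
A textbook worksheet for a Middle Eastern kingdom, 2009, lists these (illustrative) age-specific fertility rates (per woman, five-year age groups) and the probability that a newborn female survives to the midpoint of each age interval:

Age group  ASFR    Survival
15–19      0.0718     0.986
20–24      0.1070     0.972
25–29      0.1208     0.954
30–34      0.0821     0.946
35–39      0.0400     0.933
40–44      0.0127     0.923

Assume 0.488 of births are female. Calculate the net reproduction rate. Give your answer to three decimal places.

Proportion female at birth = 0.488.
Survival-weighted fertility by age (5·fₓ·Sₓ):
  15–19: 5 × 0.0718 × 0.986 = 0.35397
  20–24: 5 × 0.1070 × 0.972 = 0.52002
  25–29: 5 × 0.1208 × 0.954 = 0.57622
  30–34: 5 × 0.0821 × 0.946 = 0.38833
  35–39: 5 × 0.0400 × 0.933 = 0.18660
  40–44: 5 × 0.0127 × 0.923 = 0.05861
Sum = 2.08375
NRR = 0.488 × 2.08375 = 1.01687

1.017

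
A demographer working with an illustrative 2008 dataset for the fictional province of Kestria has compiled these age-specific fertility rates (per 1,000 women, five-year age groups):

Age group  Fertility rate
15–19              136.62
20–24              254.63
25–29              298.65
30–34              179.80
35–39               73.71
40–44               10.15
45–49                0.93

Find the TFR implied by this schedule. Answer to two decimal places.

Sum of ASFRs = 136.62 + 254.63 + 298.65 + 179.80 + 73.71 + 10.15 + 0.93 = 954.49
TFR = 5 × 954.49 / 1000 = 4.77245

4.77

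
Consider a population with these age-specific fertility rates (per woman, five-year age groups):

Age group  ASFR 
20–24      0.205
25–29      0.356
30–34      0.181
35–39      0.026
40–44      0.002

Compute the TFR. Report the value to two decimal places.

3.85

Sum of ASFRs = 0.205 + 0.356 + 0.181 + 0.026 + 0.002 = 0.770
TFR = 5 × 0.770 = 3.85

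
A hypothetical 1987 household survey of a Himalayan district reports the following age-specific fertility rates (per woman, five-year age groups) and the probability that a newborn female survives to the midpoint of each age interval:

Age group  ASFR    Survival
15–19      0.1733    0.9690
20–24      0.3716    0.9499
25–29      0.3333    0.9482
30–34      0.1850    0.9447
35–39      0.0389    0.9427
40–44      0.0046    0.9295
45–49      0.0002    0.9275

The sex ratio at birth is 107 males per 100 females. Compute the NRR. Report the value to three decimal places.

Proportion female at birth = 100 / (100 + 107) = 0.48309.
Each age group contributes 5 × ASFR × survival:
  15–19: 5 × 0.1733 × 0.9690 = 0.83964
  20–24: 5 × 0.3716 × 0.9499 = 1.76491
  25–29: 5 × 0.3333 × 0.9482 = 1.58018
  30–34: 5 × 0.1850 × 0.9447 = 0.87385
  35–39: 5 × 0.0389 × 0.9427 = 0.18336
  40–44: 5 × 0.0046 × 0.9295 = 0.02138
  45–49: 5 × 0.0002 × 0.9275 = 0.00093
Sum = 5.26425
NRR = 0.48309 × 5.26425 = 2.54311
With NRR above 1 the population is above replacement fertility.

2.543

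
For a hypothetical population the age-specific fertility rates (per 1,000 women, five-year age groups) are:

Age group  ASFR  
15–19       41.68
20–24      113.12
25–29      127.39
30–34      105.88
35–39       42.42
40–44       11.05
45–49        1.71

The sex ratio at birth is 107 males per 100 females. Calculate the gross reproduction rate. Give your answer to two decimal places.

1.07

Proportion female at birth = 100 / (100 + 107) = 0.48309.
Sum of ASFRs = 41.68 + 113.12 + 127.39 + 105.88 + 42.42 + 11.05 + 1.71 = 443.25
TFR = 5 × 443.25 / 1000 = 2.21625
GRR = 0.48309 × 2.21625 = 1.07065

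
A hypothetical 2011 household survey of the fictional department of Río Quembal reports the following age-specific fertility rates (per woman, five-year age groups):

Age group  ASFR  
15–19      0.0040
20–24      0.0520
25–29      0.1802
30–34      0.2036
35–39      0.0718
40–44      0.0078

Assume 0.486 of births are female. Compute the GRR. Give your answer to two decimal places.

1.26

Proportion female at birth = 0.486.
Sum of ASFRs = 0.0040 + 0.0520 + 0.1802 + 0.2036 + 0.0718 + 0.0078 = 0.5194
TFR = 5 × 0.5194 = 2.597
GRR = 0.486 × 2.597 = 1.26214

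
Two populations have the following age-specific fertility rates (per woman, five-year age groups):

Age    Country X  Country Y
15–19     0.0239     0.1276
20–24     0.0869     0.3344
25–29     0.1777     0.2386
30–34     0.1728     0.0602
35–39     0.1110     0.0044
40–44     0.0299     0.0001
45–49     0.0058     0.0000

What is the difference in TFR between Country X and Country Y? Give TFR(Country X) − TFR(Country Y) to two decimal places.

-0.79

Country X:
  Sum of ASFRs = 0.0239 + 0.0869 + 0.1777 + 0.1728 + 0.1110 + 0.0299 + 0.0058 = 0.6080
  TFR = 5 × 0.6080 = 3.04
Country Y:
  Sum of ASFRs = 0.1276 + 0.3344 + 0.2386 + 0.0602 + 0.0044 + 0.0001 + 0.0000 = 0.7653
  TFR = 5 × 0.7653 = 3.8265
Difference = 3.04 − 3.8265 = -0.7865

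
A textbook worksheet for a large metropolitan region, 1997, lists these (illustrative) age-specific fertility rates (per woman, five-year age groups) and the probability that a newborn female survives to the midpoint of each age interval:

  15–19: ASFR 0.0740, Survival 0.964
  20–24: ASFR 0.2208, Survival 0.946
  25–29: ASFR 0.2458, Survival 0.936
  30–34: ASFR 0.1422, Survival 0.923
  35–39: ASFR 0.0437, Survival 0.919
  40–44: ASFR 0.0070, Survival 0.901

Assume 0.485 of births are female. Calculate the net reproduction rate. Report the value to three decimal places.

Proportion female at birth = 0.485.
Weighting each age-specific rate by interval width and survival:
  15–19: 5 × 0.0740 × 0.964 = 0.35668
  20–24: 5 × 0.2208 × 0.946 = 1.04438
  25–29: 5 × 0.2458 × 0.936 = 1.15034
  30–34: 5 × 0.1422 × 0.923 = 0.65625
  35–39: 5 × 0.0437 × 0.919 = 0.20080
  40–44: 5 × 0.0070 × 0.901 = 0.03154
Sum = 3.43999
NRR = 0.485 × 3.43999 = 1.66840
With NRR above 1 the population is above replacement fertility.

1.668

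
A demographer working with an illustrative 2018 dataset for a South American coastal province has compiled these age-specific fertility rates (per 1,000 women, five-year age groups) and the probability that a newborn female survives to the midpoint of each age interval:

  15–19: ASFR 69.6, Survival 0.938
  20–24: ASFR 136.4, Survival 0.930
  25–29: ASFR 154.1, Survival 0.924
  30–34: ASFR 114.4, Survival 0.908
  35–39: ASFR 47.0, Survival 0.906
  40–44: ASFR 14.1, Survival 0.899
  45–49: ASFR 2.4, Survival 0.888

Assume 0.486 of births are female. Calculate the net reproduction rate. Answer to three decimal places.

1.205

Proportion female at birth = 0.486.
Survival-weighted fertility by age (5·fₓ·Sₓ):
  15–19: 5 × 69.6/1000 × 0.938 = 0.32642
  20–24: 5 × 136.4/1000 × 0.930 = 0.63426
  25–29: 5 × 154.1/1000 × 0.924 = 0.71194
  30–34: 5 × 114.4/1000 × 0.908 = 0.51938
  35–39: 5 × 47.0/1000 × 0.906 = 0.21291
  40–44: 5 × 14.1/1000 × 0.899 = 0.06338
  45–49: 5 × 2.4/1000 × 0.888 = 0.01066
Sum = 2.47895
NRR = 0.486 × 2.47895 = 1.20477
NRR > 1, so each generation more than replaces itself.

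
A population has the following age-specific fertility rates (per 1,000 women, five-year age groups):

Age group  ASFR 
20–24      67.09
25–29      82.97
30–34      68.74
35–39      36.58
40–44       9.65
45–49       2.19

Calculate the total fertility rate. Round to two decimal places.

1.34

Sum of ASFRs = 67.09 + 82.97 + 68.74 + 36.58 + 9.65 + 2.19 = 267.22
TFR = 5 × 267.22 / 1000 = 1.3361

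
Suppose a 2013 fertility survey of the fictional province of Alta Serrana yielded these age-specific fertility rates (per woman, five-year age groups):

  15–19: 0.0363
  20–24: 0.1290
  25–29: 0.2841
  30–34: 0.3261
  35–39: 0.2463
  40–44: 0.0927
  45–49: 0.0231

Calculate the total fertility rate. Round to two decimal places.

Sum of ASFRs = 0.0363 + 0.1290 + 0.2841 + 0.3261 + 0.2463 + 0.0927 + 0.0231 = 1.1376
TFR = 5 × 1.1376 = 5.688

5.69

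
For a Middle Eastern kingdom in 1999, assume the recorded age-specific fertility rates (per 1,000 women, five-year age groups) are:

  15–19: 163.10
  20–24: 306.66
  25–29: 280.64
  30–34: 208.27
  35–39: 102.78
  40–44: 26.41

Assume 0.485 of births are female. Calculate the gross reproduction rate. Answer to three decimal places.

2.638

Proportion female at birth = 0.485.
Sum of ASFRs = 163.10 + 306.66 + 280.64 + 208.27 + 102.78 + 26.41 = 1087.86
TFR = 5 × 1087.86 / 1000 = 5.4393
GRR = 0.485 × 5.4393 = 2.63806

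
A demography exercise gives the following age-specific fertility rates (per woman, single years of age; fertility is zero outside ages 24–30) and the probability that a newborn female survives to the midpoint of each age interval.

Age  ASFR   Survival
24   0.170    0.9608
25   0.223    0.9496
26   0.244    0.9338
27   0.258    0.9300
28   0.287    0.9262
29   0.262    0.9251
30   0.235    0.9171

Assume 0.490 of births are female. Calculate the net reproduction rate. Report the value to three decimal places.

Proportion female at birth = 0.490.
Each age group contributes 1 × ASFR × survival:
  24: 1 × 0.170 × 0.9608 = 0.16334
  25: 1 × 0.223 × 0.9496 = 0.21176
  26: 1 × 0.244 × 0.9338 = 0.22785
  27: 1 × 0.258 × 0.9300 = 0.23994
  28: 1 × 0.287 × 0.9262 = 0.26582
  29: 1 × 0.262 × 0.9251 = 0.24238
  30: 1 × 0.235 × 0.9171 = 0.21552
Sum = 1.56661
NRR = 0.490 × 1.56661 = 0.76764

0.768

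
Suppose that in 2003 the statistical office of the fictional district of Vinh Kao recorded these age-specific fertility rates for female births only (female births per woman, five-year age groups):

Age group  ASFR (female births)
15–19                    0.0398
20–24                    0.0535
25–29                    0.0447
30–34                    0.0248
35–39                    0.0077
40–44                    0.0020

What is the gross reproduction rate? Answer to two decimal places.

Sum of female ASFRs = 0.0398 + 0.0535 + 0.0447 + 0.0248 + 0.0077 + 0.0020 = 0.1725
GRR = 5 × 0.1725 = 0.8625

0.86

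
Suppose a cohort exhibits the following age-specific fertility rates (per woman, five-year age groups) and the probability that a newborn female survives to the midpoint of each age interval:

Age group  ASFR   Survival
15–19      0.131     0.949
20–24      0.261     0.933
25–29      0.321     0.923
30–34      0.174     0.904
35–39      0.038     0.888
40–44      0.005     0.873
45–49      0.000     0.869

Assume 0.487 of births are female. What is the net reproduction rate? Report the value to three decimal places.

Proportion female at birth = 0.487.
Per-age-group product (5 × ASFR × survival probability):
  15–19: 5 × 0.131 × 0.949 = 0.62160
  20–24: 5 × 0.261 × 0.933 = 1.21757
  25–29: 5 × 0.321 × 0.923 = 1.48142
  30–34: 5 × 0.174 × 0.904 = 0.78648
  35–39: 5 × 0.038 × 0.888 = 0.16872
  40–44: 5 × 0.005 × 0.873 = 0.02183
  45–49: 5 × 0.000 × 0.869 = 0.00000
Sum = 4.29762
NRR = 0.487 × 4.29762 = 2.09294
With NRR above 1 the population is above replacement fertility.

2.093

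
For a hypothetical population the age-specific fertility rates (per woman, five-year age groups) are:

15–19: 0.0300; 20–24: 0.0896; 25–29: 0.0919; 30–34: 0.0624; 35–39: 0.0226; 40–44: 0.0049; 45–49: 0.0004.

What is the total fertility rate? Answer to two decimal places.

1.51

Sum of ASFRs = 0.0300 + 0.0896 + 0.0919 + 0.0624 + 0.0226 + 0.0049 + 0.0004 = 0.3018
TFR = 5 × 0.3018 = 1.509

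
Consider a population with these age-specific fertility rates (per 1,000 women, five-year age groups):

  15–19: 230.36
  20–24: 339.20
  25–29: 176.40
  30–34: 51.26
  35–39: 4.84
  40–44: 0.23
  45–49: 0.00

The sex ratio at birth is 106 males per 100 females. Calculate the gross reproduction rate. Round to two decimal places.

Proportion female at birth = 100 / (100 + 106) = 0.48544.
Sum of ASFRs = 230.36 + 339.20 + 176.40 + 51.26 + 4.84 + 0.23 + 0.00 = 802.29
TFR = 5 × 802.29 / 1000 = 4.01145
GRR = 0.48544 × 4.01145 = 1.94732

1.95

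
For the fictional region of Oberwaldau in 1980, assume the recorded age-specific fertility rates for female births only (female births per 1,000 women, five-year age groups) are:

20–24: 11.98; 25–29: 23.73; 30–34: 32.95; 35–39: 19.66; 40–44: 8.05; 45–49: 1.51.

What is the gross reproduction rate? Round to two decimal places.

Sum of female ASFRs = 11.98 + 23.73 + 32.95 + 19.66 + 8.05 + 1.51 = 97.88
GRR = 5 × 97.88 / 1000 = 0.4894

0.49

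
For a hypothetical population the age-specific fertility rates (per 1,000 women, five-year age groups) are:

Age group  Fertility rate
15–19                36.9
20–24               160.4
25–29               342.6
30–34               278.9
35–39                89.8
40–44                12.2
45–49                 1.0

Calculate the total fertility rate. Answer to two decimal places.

4.61

Sum of ASFRs = 36.9 + 160.4 + 342.6 + 278.9 + 89.8 + 12.2 + 1.0 = 921.8
TFR = 5 × 921.8 / 1000 = 4.609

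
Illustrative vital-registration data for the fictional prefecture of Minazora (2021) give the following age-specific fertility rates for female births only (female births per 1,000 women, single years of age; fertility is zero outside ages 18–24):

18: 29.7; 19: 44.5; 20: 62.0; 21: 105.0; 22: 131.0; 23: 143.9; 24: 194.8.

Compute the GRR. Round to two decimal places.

Sum of female ASFRs = 29.7 + 44.5 + 62.0 + 105.0 + 131.0 + 143.9 + 194.8 = 710.9
GRR = 710.9 / 1000 = 0.7109

0.71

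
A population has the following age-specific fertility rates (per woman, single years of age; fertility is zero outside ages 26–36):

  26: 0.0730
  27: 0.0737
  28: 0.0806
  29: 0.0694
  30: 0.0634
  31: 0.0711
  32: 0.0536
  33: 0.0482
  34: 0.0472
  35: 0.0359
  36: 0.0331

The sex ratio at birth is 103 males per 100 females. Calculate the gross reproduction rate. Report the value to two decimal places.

0.32

Proportion female at birth = 100 / (100 + 103) = 0.49261.
Sum of ASFRs = 0.0730 + 0.0737 + 0.0806 + 0.0694 + 0.0634 + 0.0711 + 0.0536 + 0.0482 + 0.0472 + 0.0359 + 0.0331 = 0.6492
TFR = 0.6492
GRR = 0.49261 × 0.6492 = 0.31980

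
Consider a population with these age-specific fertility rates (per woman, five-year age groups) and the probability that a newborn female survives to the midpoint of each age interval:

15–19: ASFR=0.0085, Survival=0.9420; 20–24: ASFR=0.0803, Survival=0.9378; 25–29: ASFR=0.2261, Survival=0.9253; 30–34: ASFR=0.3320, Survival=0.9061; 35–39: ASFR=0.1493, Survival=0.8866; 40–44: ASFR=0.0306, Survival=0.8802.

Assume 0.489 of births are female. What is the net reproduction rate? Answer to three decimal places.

Proportion female at birth = 0.489.
Each age group contributes 5 × ASFR × survival:
  15–19: 5 × 0.0085 × 0.9420 = 0.04004
  20–24: 5 × 0.0803 × 0.9378 = 0.37653
  25–29: 5 × 0.2261 × 0.9253 = 1.04605
  30–34: 5 × 0.3320 × 0.9061 = 1.50413
  35–39: 5 × 0.1493 × 0.8866 = 0.66185
  40–44: 5 × 0.0306 × 0.8802 = 0.13467
Sum = 3.76327
NRR = 0.489 × 3.76327 = 1.84024

1.840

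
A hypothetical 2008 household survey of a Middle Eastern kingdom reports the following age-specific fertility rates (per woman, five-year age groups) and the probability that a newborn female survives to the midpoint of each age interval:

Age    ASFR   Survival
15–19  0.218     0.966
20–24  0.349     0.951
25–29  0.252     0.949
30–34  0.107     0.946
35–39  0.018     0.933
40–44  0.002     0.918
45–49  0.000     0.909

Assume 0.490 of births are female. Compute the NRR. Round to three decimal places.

Proportion female at birth = 0.490.
Weighting each age-specific rate by interval width and survival:
  15–19: 5 × 0.218 × 0.966 = 1.05294
  20–24: 5 × 0.349 × 0.951 = 1.65950
  25–29: 5 × 0.252 × 0.949 = 1.19574
  30–34: 5 × 0.107 × 0.946 = 0.50611
  35–39: 5 × 0.018 × 0.933 = 0.08397
  40–44: 5 × 0.002 × 0.918 = 0.00918
  45–49: 5 × 0.000 × 0.909 = 0.00000
Sum = 4.50744
NRR = 0.490 × 4.50744 = 2.20865
With NRR above 1 the population is above replacement fertility.

2.209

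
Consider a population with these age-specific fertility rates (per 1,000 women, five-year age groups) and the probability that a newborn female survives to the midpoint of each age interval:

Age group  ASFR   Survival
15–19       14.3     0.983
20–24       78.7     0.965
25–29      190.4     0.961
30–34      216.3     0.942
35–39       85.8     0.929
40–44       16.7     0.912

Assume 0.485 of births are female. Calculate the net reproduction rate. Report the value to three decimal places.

1.386

Proportion female at birth = 0.485.
Weighting each age-specific rate by interval width and survival:
  15–19: 5 × 14.3/1000 × 0.983 = 0.07028
  20–24: 5 × 78.7/1000 × 0.965 = 0.37973
  25–29: 5 × 190.4/1000 × 0.961 = 0.91487
  30–34: 5 × 216.3/1000 × 0.942 = 1.01877
  35–39: 5 × 85.8/1000 × 0.929 = 0.39854
  40–44: 5 × 16.7/1000 × 0.912 = 0.07615
Sum = 2.85834
NRR = 0.485 × 2.85834 = 1.38629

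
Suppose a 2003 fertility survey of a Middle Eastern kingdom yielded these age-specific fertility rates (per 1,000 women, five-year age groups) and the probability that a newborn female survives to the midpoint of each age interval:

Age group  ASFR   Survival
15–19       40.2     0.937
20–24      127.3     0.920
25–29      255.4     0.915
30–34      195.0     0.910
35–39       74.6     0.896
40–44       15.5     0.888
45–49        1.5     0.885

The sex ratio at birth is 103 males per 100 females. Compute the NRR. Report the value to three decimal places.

1.596

Proportion female at birth = 100 / (100 + 103) = 0.49261.
Each age group contributes 5 × ASFR × survival:
  15–19: 5 × 40.2/1000 × 0.937 = 0.18834
  20–24: 5 × 127.3/1000 × 0.920 = 0.58558
  25–29: 5 × 255.4/1000 × 0.915 = 1.16846
  30–34: 5 × 195.0/1000 × 0.910 = 0.88725
  35–39: 5 × 74.6/1000 × 0.896 = 0.33421
  40–44: 5 × 15.5/1000 × 0.888 = 0.06882
  45–49: 5 × 1.5/1000 × 0.885 = 0.00664
Sum = 3.23930
NRR = 0.49261 × 3.23930 = 1.59571
With NRR above 1 the population is above replacement fertility.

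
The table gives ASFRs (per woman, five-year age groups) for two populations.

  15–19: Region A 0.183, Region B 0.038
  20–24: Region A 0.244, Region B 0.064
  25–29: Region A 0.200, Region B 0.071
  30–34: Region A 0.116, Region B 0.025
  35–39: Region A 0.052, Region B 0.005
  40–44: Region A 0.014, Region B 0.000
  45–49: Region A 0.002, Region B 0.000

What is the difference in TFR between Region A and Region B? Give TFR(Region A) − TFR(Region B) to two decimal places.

3.04

Region A:
  Sum of ASFRs = 0.183 + 0.244 + 0.200 + 0.116 + 0.052 + 0.014 + 0.002 = 0.811
  TFR = 5 × 0.811 = 4.055
Region B:
  Sum of ASFRs = 0.038 + 0.064 + 0.071 + 0.025 + 0.005 + 0.000 + 0.000 = 0.203
  TFR = 5 × 0.203 = 1.015
Difference = 4.055 − 1.015 = 3.04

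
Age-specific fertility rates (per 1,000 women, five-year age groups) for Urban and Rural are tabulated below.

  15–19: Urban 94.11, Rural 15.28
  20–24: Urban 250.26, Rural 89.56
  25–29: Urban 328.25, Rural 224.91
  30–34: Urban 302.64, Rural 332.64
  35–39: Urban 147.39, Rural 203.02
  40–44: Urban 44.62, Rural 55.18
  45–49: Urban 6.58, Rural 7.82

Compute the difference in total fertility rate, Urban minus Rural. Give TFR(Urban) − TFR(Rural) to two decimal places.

1.23

Urban:
  Sum of ASFRs = 94.11 + 250.26 + 328.25 + 302.64 + 147.39 + 44.62 + 6.58 = 1173.85
  TFR = 5 × 1173.85 / 1000 = 5.86925
Rural:
  Sum of ASFRs = 15.28 + 89.56 + 224.91 + 332.64 + 203.02 + 55.18 + 7.82 = 928.41
  TFR = 5 × 928.41 / 1000 = 4.64205
Difference = 5.86925 − 4.64205 = 1.2272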